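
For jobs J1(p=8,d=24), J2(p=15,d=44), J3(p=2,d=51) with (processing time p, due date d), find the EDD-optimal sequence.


EDD: sort by earliest due date
  J1: d=24, p=8
  J2: d=44, p=15
  J3: d=51, p=2
Order: J1 → J2 → J3


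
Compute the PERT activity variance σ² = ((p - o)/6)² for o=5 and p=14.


σ² = ((p - o) / 6)² = (p - o)² / 36
= (14 - 5)² / 36
= 9² / 36
= 81 / 36
= 2.2500


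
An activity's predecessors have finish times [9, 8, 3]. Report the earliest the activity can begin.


ES = max of all predecessor completion times
Predecessors: [9, 8, 3]
ES = max(9, 8, 3)
= 9


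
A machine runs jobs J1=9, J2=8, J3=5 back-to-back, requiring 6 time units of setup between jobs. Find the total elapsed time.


Makespan = Σ processing + (n-1) × setup
= (9 + 8 + 5) + (3-1)×6
= 22 + 12
= 34 time units


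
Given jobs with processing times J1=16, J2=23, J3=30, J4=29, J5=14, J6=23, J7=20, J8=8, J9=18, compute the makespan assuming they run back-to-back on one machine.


Sequential makespan: sum all processing times
= 16 + 23 + 30 + 29 + 14 + 23 + 20 + 8 + 18
= 181 time units


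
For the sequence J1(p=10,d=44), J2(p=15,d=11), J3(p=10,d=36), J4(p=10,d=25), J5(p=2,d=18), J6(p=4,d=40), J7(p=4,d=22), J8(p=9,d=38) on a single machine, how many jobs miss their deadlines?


Completion vs due date:
  J1: C=10, d=44 → on time
  J2: C=25, d=11 → TARDY
  J3: C=35, d=36 → on time
  J4: C=45, d=25 → TARDY
  J5: C=47, d=18 → TARDY
  J6: C=51, d=40 → TARDY
  J7: C=55, d=22 → TARDY
  J8: C=64, d=38 → TARDY
Tardy jobs: J2, J4, J5, J6, J7, J8
Count = 6


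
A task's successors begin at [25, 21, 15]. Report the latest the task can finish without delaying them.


LF = min of all successor start times
Successors start at: [25, 21, 15]
LF = min(25, 21, 15)
= 15


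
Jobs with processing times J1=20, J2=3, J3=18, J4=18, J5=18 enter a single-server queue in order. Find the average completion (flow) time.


Completion times:
  J1: completes at 20
  J2: completes at 23
  J3: completes at 41
  J4: completes at 59
  J5: completes at 77
Sum = 220
Average = 220/5
= 44.00


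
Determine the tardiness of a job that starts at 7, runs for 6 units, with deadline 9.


Completion = start + processing = 7 + 6 = 13
Tardiness = max(0, C - d) = max(0, 13 - 9)
= max(0, 4)
= 4


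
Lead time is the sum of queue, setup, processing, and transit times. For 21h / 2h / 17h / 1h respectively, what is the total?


Lead time = queue + setup + processing + transit
= 21 + 2 + 17 + 1
= 41 hours


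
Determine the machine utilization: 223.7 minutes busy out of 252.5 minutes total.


Utilization = busy / total × 100
= 223.7 / 252.5 × 100
= 88.6%


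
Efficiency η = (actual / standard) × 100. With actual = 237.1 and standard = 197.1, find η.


Efficiency = (actual / standard) × 100
= (237.1 / 197.1) × 100
= 120.3%


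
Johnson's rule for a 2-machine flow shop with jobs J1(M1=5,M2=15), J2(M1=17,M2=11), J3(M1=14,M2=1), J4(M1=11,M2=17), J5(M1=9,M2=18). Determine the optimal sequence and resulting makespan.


Johnson's rule:
Group 1 (M1≤M2, sort by M1): ['J1', 'J5', 'J4']
Group 2 (M1>M2, sort desc M2): ['J2', 'J3']
Sequence: J1 → J5 → J4 → J2 → J3
Makespan calculation:
  J1: M1 done=5, M2 done=20
  J5: M1 done=14, M2 done=38
  J4: M1 done=25, M2 done=55
  J2: M1 done=42, M2 done=66
  J3: M1 done=56, M2 done=67
= Sequence: J1 → J5 → J4 → J2 → J3, Makespan: 67


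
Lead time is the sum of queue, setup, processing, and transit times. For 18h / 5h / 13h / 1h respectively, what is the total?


Lead time = queue + setup + processing + transit
= 18 + 5 + 13 + 1
= 37 hours


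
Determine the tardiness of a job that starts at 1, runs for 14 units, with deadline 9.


Completion = start + processing = 1 + 14 = 15
Tardiness = max(0, C - d) = max(0, 15 - 9)
= max(0, 6)
= 6


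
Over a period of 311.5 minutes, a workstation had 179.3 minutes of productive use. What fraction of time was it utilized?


Utilization = busy / total × 100
= 179.3 / 311.5 × 100
= 57.6%


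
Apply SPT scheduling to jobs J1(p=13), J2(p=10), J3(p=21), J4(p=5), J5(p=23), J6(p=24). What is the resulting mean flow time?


SPT order: J4 → J2 → J1 → J3 → J5 → J6
Completion times:
  J4: C=5
  J2: C=15
  J1: C=28
  J3: C=49
  J5: C=72
  J6: C=96
Sum = 265, n = 6
Mean flow = 265/6
= 44.17


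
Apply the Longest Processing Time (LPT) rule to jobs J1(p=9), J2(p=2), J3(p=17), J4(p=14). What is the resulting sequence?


LPT: sort by longest processing time first
  J3: p=17
  J4: p=14
  J1: p=9
  J2: p=2
Order: J3 → J4 → J1 → J2


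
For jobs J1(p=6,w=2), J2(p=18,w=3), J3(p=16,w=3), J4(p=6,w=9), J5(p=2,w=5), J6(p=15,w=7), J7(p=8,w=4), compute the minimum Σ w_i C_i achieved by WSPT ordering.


WSPT order (by p/w): J5 → J4 → J7 → J6 → J1 → J3 → J2
  J5: C=2, w·C=5×2=10
  J4: C=8, w·C=9×8=72
  J7: C=16, w·C=4×16=64
  J6: C=31, w·C=7×31=217
  J1: C=37, w·C=2×37=74
  J3: C=53, w·C=3×53=159
  J2: C=71, w·C=3×71=213
Σ w·C = 809
= 809


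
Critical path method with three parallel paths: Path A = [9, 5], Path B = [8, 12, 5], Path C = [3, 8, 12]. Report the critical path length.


Path A: 9 + 5 = 14
Path B: 8 + 12 + 5 = 25
Path C: 3 + 8 + 12 = 23
Critical path = longest = max(14, 25, 23)
= 25 (Path B)


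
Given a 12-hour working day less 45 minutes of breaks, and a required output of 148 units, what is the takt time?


Available = 12×60 - 45 = 675 min
Takt time = 675 / 148
= 4.56 min/unit


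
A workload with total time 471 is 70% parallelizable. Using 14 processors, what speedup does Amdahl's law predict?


Amdahl's law: T_p = T × ((1-p) + p/N)
= 471 × ((1-0.7) + 0.7/14)
= 471 × (0.30 + 0.0500)
= 471 × 0.3500
= 164.85
Speedup = 471/164.85
= 2.86×


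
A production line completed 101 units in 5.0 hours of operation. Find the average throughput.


Throughput = units / time
= 101 / 5.0
= 20.2 units/hour


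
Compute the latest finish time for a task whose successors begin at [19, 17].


LF = min of all successor start times
Successors start at: [19, 17]
LF = min(19, 17)
= 17


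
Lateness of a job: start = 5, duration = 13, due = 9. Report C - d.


Completion = 5 + 13 = 18
Lateness = C - d = 18 - 9
= 9


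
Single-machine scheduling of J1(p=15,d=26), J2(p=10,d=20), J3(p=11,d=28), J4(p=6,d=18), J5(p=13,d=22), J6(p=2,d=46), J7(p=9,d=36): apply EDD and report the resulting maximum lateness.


EDD order: J4 → J2 → J5 → J1 → J3 → J7 → J6
Completion and lateness:
  J4: C=6, d=18, L=6-18=-12
  J2: C=16, d=20, L=16-20=-4
  J5: C=29, d=22, L=29-22=7
  J1: C=44, d=26, L=44-26=18
  J3: C=55, d=28, L=55-28=27
  J7: C=64, d=36, L=64-36=28
  J6: C=66, d=46, L=66-46=20
Lmax = max(-12, -4, 7, 18, 27, 28, 20)
= 28


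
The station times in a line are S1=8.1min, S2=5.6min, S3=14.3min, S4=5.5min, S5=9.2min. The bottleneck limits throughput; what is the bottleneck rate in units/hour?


Bottleneck = longest station time
Station times: [8.1, 5.6, 14.3, 5.5, 9.2]
Max = 14.3 min
Rate = 60 / 14.3
= 4.20 units/hour (bottleneck: 14.3min)


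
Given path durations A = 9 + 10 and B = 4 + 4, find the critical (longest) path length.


Path A: 9 + 10 = 19
Path B: 4 + 4 = 8
Critical path = longest = max(19, 8)
= 19 (Path A)


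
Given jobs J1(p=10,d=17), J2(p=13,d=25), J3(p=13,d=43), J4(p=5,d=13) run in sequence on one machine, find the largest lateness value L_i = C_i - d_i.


Lateness per job (L = C - d):
  J1: C=10, d=17, L=-7
  J2: C=23, d=25, L=-2
  J3: C=36, d=43, L=-7
  J4: C=41, d=13, L=28
Lmax = max(-7, -2, -7, 28)
= 28


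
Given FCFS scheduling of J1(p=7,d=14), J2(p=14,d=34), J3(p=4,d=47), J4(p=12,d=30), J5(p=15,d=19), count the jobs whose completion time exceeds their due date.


Completion vs due date:
  J1: C=7, d=14 → on time
  J2: C=21, d=34 → on time
  J3: C=25, d=47 → on time
  J4: C=37, d=30 → TARDY
  J5: C=52, d=19 → TARDY
Tardy jobs: J4, J5
Count = 2


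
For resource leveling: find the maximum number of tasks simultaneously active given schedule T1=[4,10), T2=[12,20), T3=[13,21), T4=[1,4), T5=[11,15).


Check each time point for overlaps:
  t=13: 3 tasks active (T2, T3, T5)
Max concurrent = 3


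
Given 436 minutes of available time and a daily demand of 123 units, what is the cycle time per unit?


Cycle time = available time / demand
= 436 / 123
= 3.54 min/unit


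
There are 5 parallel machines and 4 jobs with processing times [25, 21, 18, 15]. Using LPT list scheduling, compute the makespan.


Jobs (LPT sorted): [25, 21, 18, 15]
Machines: 5
  J=25 → Machine 1 (load: 0+25=25)
  J=21 → Machine 2 (load: 0+21=21)
  J=18 → Machine 3 (load: 0+18=18)
  J=15 → Machine 4 (load: 0+15=15)
Machine loads: [25, 21, 18, 15, 0]
Makespan = max = 25 time units


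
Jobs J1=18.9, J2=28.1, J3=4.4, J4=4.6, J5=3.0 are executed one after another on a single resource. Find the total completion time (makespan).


Sequential makespan: sum all processing times
= 18.9 + 28.1 + 4.4 + 4.6 + 3.0
= 59.0 time units


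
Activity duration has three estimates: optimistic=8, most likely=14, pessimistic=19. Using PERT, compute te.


te = (o + 4m + p) / 6
= (8 + 4×14 + 19) / 6
= (8 + 56 + 19) / 6
= 83 / 6
= 13.83


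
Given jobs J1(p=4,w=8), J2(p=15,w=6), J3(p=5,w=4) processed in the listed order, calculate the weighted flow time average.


Completion times:
  J1: C=4, w×C=8×4=32
  J2: C=19, w×C=6×19=114
  J3: C=24, w×C=4×24=96
Sum w×C = 242
Sum w = 18
Weighted avg = 242/18
= 13.44


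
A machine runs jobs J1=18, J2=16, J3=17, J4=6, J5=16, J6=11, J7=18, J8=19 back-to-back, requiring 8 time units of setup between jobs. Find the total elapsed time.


Makespan = Σ processing + (n-1) × setup
= (18 + 16 + 17 + 6 + 16 + 11 + 18 + 19) + (8-1)×8
= 121 + 56
= 177 time units


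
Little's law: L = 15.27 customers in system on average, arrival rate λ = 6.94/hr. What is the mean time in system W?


Little's law: L = λW → W = L / λ
= 15.27 / 6.94
= 2.20 hours


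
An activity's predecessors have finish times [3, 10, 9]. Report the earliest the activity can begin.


ES = max of all predecessor completion times
Predecessors: [3, 10, 9]
ES = max(3, 10, 9)
= 10


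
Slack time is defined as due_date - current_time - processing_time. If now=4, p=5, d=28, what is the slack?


Slack = due - current_time - processing
= 28 - 4 - 5
= 19


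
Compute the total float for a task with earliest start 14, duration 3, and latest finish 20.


EF = ES + duration = 14 + 3 = 17
LS = LF - duration = 20 - 3 = 17
Total Float = LF - EF = 20 - 17
(or LS - ES = 17 - 14)
= 3


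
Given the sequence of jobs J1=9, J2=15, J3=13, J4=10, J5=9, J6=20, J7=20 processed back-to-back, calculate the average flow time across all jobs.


Completion times:
  J1: completes at 9
  J2: completes at 24
  J3: completes at 37
  J4: completes at 47
  J5: completes at 56
  J6: completes at 76
  J7: completes at 96
Sum = 345
Average = 345/7
= 49.29


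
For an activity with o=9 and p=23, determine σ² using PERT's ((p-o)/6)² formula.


σ² = ((p - o) / 6)² = (p - o)² / 36
= (23 - 9)² / 36
= 14² / 36
= 196 / 36
= 5.4444


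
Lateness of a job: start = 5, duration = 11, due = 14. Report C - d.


Completion = 5 + 11 = 16
Lateness = C - d = 16 - 14
= 2


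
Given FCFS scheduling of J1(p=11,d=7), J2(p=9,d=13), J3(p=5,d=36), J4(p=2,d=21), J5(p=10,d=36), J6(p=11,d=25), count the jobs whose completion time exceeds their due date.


Completion vs due date:
  J1: C=11, d=7 → TARDY
  J2: C=20, d=13 → TARDY
  J3: C=25, d=36 → on time
  J4: C=27, d=21 → TARDY
  J5: C=37, d=36 → TARDY
  J6: C=48, d=25 → TARDY
Tardy jobs: J1, J2, J4, J5, J6
Count = 5


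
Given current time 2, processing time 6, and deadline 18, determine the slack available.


Slack = due - current_time - processing
= 18 - 2 - 6
= 10


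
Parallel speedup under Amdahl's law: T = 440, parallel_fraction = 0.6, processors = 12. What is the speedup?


Amdahl's law: T_p = T × ((1-p) + p/N)
= 440 × ((1-0.6) + 0.6/12)
= 440 × (0.40 + 0.0500)
= 440 × 0.4500
= 198.00
Speedup = 440/198.00
= 2.22×


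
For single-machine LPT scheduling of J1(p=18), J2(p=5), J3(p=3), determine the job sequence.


LPT: sort by longest processing time first
  J1: p=18
  J2: p=5
  J3: p=3
Order: J1 → J2 → J3


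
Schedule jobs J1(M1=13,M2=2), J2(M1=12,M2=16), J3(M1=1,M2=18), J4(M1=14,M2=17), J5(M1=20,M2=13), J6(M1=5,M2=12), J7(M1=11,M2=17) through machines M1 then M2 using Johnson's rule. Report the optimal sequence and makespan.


Johnson's rule:
Group 1 (M1≤M2, sort by M1): ['J3', 'J6', 'J7', 'J2', 'J4']
Group 2 (M1>M2, sort desc M2): ['J5', 'J1']
Sequence: J3 → J6 → J7 → J2 → J4 → J5 → J1
Makespan calculation:
  J3: M1 done=1, M2 done=19
  J6: M1 done=6, M2 done=31
  J7: M1 done=17, M2 done=48
  J2: M1 done=29, M2 done=64
  J4: M1 done=43, M2 done=81
  J5: M1 done=63, M2 done=94
  J1: M1 done=76, M2 done=96
= Sequence: J3 → J6 → J7 → J2 → J4 → J5 → J1, Makespan: 96


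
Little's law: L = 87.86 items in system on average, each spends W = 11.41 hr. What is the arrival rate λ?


Little's law: L = λW → λ = L / W
= 87.86 / 11.41
= 7.70 per hour


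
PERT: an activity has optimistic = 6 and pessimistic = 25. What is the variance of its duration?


σ² = ((p - o) / 6)² = (p - o)² / 36
= (25 - 6)² / 36
= 19² / 36
= 361 / 36
= 10.0278


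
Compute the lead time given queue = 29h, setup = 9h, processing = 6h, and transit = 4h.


Lead time = queue + setup + processing + transit
= 29 + 9 + 6 + 4
= 48 hours


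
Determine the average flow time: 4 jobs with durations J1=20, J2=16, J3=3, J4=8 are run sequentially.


Completion times:
  J1: completes at 20
  J2: completes at 36
  J3: completes at 39
  J4: completes at 47
Sum = 142
Average = 142/4
= 35.50


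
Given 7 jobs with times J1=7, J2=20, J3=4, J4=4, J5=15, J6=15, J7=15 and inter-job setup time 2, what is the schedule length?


Makespan = Σ processing + (n-1) × setup
= (7 + 20 + 4 + 4 + 15 + 15 + 15) + (7-1)×2
= 80 + 12
= 92 time units


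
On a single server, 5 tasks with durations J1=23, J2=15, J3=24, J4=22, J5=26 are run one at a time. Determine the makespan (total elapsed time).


Sequential makespan: sum all processing times
= 23 + 15 + 24 + 22 + 26
= 110 time units


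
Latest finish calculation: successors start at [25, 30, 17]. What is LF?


LF = min of all successor start times
Successors start at: [25, 30, 17]
LF = min(25, 30, 17)
= 17


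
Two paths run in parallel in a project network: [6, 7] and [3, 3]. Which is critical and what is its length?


Path A: 6 + 7 = 13
Path B: 3 + 3 = 6
Critical path = longest = max(13, 6)
= 13 (Path A)


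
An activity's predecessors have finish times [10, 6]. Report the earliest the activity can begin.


ES = max of all predecessor completion times
Predecessors: [10, 6]
ES = max(10, 6)
= 10


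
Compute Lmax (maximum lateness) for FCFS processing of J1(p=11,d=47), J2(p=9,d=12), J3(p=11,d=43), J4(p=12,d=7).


Lateness per job (L = C - d):
  J1: C=11, d=47, L=-36
  J2: C=20, d=12, L=8
  J3: C=31, d=43, L=-12
  J4: C=43, d=7, L=36
Lmax = max(-36, 8, -12, 36)
= 36


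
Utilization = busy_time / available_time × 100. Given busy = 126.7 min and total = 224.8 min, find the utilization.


Utilization = busy / total × 100
= 126.7 / 224.8 × 100
= 56.4%


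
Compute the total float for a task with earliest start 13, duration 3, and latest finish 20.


EF = ES + duration = 13 + 3 = 16
LS = LF - duration = 20 - 3 = 17
Total Float = LF - EF = 20 - 16
(or LS - ES = 17 - 13)
= 4


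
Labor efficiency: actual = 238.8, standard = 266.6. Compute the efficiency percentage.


Efficiency = (actual / standard) × 100
= (238.8 / 266.6) × 100
= 89.6%


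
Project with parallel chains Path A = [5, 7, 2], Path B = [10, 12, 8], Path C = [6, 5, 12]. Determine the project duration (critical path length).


Path A: 5 + 7 + 2 = 14
Path B: 10 + 12 + 8 = 30
Path C: 6 + 5 + 12 = 23
Critical path = longest = max(14, 30, 23)
= 30 (Path B)


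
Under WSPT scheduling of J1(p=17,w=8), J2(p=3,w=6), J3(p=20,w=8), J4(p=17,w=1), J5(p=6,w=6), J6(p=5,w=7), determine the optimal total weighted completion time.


WSPT order (by p/w): J2 → J6 → J5 → J1 → J3 → J4
  J2: C=3, w·C=6×3=18
  J6: C=8, w·C=7×8=56
  J5: C=14, w·C=6×14=84
  J1: C=31, w·C=8×31=248
  J3: C=51, w·C=8×51=408
  J4: C=68, w·C=1×68=68
Σ w·C = 882
= 882


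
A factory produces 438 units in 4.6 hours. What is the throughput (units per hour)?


Throughput = units / time
= 438 / 4.6
= 95.2 units/hour


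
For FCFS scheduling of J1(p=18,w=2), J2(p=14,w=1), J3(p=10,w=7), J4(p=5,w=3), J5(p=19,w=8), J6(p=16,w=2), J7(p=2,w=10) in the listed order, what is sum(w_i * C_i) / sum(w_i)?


Completion times:
  J1: C=18, w×C=2×18=36
  J2: C=32, w×C=1×32=32
  J3: C=42, w×C=7×42=294
  J4: C=47, w×C=3×47=141
  J5: C=66, w×C=8×66=528
  J6: C=82, w×C=2×82=164
  J7: C=84, w×C=10×84=840
Sum w×C = 2035
Sum w = 33
Weighted avg = 2035/33
= 61.67


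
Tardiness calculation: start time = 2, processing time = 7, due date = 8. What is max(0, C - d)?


Completion = start + processing = 2 + 7 = 9
Tardiness = max(0, C - d) = max(0, 9 - 8)
= max(0, 1)
= 1


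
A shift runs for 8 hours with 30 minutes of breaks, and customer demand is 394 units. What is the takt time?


Available = 8×60 - 30 = 450 min
Takt time = 450 / 394
= 1.14 min/unit


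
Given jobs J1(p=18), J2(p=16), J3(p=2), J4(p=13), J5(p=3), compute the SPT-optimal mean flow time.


SPT order: J3 → J5 → J4 → J2 → J1
Completion times:
  J3: C=2
  J5: C=5
  J4: C=18
  J2: C=34
  J1: C=52
Sum = 111, n = 5
Mean flow = 111/5
= 22.20


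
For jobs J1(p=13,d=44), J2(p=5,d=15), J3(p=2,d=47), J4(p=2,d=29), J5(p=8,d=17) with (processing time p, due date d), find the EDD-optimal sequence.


EDD: sort by earliest due date
  J2: d=15, p=5
  J5: d=17, p=8
  J4: d=29, p=2
  J1: d=44, p=13
  J3: d=47, p=2
Order: J2 → J5 → J4 → J1 → J3


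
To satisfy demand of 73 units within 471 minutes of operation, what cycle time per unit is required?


Cycle time = available time / demand
= 471 / 73
= 6.45 min/unit


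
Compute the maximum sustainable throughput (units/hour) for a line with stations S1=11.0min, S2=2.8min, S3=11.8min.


Bottleneck = longest station time
Station times: [11.0, 2.8, 11.8]
Max = 11.8 min
Rate = 60 / 11.8
= 5.08 units/hour (bottleneck: 11.8min)


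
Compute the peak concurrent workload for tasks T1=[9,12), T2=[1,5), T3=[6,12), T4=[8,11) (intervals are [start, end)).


Check each time point for overlaps:
  t=9: 3 tasks active (T1, T3, T4)
Max concurrent = 3


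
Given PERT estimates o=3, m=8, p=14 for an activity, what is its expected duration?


te = (o + 4m + p) / 6
= (3 + 4×8 + 14) / 6
= (3 + 32 + 14) / 6
= 49 / 6
= 8.17


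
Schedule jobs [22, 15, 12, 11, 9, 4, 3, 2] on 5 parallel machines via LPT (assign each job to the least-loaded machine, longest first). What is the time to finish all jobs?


Jobs (LPT sorted): [22, 15, 12, 11, 9, 4, 3, 2]
Machines: 5
  J=22 → Machine 1 (load: 0+22=22)
  J=15 → Machine 2 (load: 0+15=15)
  J=12 → Machine 3 (load: 0+12=12)
  J=11 → Machine 4 (load: 0+11=11)
  J=9 → Machine 5 (load: 0+9=9)
  J=4 → Machine 5 (load: 9+4=13)
  J=3 → Machine 4 (load: 11+3=14)
  J=2 → Machine 3 (load: 12+2=14)
Machine loads: [22, 15, 14, 14, 13]
Makespan = max = 22 time units


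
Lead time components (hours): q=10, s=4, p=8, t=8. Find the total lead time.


Lead time = queue + setup + processing + transit
= 10 + 4 + 8 + 8
= 30 hours


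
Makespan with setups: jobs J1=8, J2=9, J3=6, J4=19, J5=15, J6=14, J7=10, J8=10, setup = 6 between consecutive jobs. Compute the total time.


Makespan = Σ processing + (n-1) × setup
= (8 + 9 + 6 + 19 + 15 + 14 + 10 + 10) + (8-1)×6
= 91 + 42
= 133 time units


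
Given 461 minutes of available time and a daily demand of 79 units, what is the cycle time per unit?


Cycle time = available time / demand
= 461 / 79
= 5.84 min/unit


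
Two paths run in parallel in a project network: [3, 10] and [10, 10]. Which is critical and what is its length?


Path A: 3 + 10 = 13
Path B: 10 + 10 = 20
Critical path = longest = max(13, 20)
= 20 (Path B)


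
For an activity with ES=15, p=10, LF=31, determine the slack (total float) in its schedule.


EF = ES + duration = 15 + 10 = 25
LS = LF - duration = 31 - 10 = 21
Total Float = LF - EF = 31 - 25
(or LS - ES = 21 - 15)
= 6


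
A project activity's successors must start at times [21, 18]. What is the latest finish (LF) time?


LF = min of all successor start times
Successors start at: [21, 18]
LF = min(21, 18)
= 18


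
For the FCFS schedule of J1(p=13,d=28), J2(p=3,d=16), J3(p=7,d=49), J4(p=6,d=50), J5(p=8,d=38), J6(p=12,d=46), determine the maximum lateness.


Lateness per job (L = C - d):
  J1: C=13, d=28, L=-15
  J2: C=16, d=16, L=0
  J3: C=23, d=49, L=-26
  J4: C=29, d=50, L=-21
  J5: C=37, d=38, L=-1
  J6: C=49, d=46, L=3
Lmax = max(-15, 0, -26, -21, -1, 3)
= 3


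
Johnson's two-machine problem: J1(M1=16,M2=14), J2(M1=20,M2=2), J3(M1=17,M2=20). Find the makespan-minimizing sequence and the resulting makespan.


Johnson's rule:
Group 1 (M1≤M2, sort by M1): ['J3']
Group 2 (M1>M2, sort desc M2): ['J1', 'J2']
Sequence: J3 → J1 → J2
Makespan calculation:
  J3: M1 done=17, M2 done=37
  J1: M1 done=33, M2 done=51
  J2: M1 done=53, M2 done=55
= Sequence: J3 → J1 → J2, Makespan: 55


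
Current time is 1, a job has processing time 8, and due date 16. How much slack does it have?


Slack = due - current_time - processing
= 16 - 1 - 8
= 7


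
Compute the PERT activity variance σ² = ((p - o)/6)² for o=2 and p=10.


σ² = ((p - o) / 6)² = (p - o)² / 36
= (10 - 2)² / 36
= 8² / 36
= 64 / 36
= 1.7778


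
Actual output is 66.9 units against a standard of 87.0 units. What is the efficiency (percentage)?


Efficiency = (actual / standard) × 100
= (66.9 / 87.0) × 100
= 76.9%


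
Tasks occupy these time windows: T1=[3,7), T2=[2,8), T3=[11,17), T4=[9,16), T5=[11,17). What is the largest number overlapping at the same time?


Check each time point for overlaps:
  t=11: 3 tasks active (T3, T4, T5)
Max concurrent = 3


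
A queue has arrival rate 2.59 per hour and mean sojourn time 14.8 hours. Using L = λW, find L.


Little's law: L = λ × W
= 2.59 × 14.8
= 38.33


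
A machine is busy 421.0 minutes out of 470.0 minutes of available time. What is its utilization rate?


Utilization = busy / total × 100
= 421.0 / 470.0 × 100
= 89.6%


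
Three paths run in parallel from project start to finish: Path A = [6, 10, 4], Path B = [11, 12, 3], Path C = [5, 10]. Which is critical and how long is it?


Path A: 6 + 10 + 4 = 20
Path B: 11 + 12 + 3 = 26
Path C: 5 + 10 = 15
Critical path = longest = max(20, 26, 15)
= 26 (Path B)


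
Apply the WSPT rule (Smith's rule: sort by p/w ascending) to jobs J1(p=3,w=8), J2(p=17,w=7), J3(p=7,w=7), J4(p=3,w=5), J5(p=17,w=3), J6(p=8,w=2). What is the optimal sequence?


WSPT (Smith's rule): sort by p/w ascending
  J1: p/w = 3/8 = 0.375
  J4: p/w = 3/5 = 0.600
  J3: p/w = 7/7 = 1.000
  J2: p/w = 17/7 = 2.429
  J6: p/w = 8/2 = 4.000
  J5: p/w = 17/3 = 5.667
Order: J1 → J4 → J3 → J2 → J6 → J5


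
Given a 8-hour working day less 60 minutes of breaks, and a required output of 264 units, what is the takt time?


Available = 8×60 - 60 = 420 min
Takt time = 420 / 264
= 1.59 min/unit


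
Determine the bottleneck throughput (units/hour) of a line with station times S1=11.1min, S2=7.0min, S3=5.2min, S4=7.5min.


Bottleneck = longest station time
Station times: [11.1, 7.0, 5.2, 7.5]
Max = 11.1 min
Rate = 60 / 11.1
= 5.41 units/hour (bottleneck: 11.1min)


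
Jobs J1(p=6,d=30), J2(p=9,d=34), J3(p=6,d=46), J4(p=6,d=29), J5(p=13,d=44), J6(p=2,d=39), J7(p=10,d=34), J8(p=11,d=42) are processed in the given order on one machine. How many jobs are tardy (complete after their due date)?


Completion vs due date:
  J1: C=6, d=30 → on time
  J2: C=15, d=34 → on time
  J3: C=21, d=46 → on time
  J4: C=27, d=29 → on time
  J5: C=40, d=44 → on time
  J6: C=42, d=39 → TARDY
  J7: C=52, d=34 → TARDY
  J8: C=63, d=42 → TARDY
Tardy jobs: J6, J7, J8
Count = 3


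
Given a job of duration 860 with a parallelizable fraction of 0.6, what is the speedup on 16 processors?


Amdahl's law: T_p = T × ((1-p) + p/N)
= 860 × ((1-0.6) + 0.6/16)
= 860 × (0.40 + 0.0375)
= 860 × 0.4375
= 376.25
Speedup = 860/376.25
= 2.29×


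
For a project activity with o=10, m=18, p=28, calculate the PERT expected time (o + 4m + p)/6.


te = (o + 4m + p) / 6
= (10 + 4×18 + 28) / 6
= (10 + 72 + 28) / 6
= 110 / 6
= 18.33


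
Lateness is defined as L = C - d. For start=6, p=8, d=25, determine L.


Completion = 6 + 8 = 14
Lateness = C - d = 14 - 25
= -11


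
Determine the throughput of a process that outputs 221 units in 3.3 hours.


Throughput = units / time
= 221 / 3.3
= 67.0 units/hour


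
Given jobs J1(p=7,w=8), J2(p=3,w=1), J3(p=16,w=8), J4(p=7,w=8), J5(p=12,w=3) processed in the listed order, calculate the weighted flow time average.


Completion times:
  J1: C=7, w×C=8×7=56
  J2: C=10, w×C=1×10=10
  J3: C=26, w×C=8×26=208
  J4: C=33, w×C=8×33=264
  J5: C=45, w×C=3×45=135
Sum w×C = 673
Sum w = 28
Weighted avg = 673/28
= 24.04


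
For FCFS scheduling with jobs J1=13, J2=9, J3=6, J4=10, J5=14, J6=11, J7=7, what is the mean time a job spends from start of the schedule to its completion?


Completion times:
  J1: completes at 13
  J2: completes at 22
  J3: completes at 28
  J4: completes at 38
  J5: completes at 52
  J6: completes at 63
  J7: completes at 70
Sum = 286
Average = 286/7
= 40.86


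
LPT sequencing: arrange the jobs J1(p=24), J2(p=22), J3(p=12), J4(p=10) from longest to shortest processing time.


LPT: sort by longest processing time first
  J1: p=24
  J2: p=22
  J3: p=12
  J4: p=10
Order: J1 → J2 → J3 → J4


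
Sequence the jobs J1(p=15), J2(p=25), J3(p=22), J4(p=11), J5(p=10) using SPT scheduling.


SPT: sort by shortest processing time
  J5: p=10
  J4: p=11
  J1: p=15
  J3: p=22
  J2: p=25
Order: J5 → J4 → J1 → J3 → J2


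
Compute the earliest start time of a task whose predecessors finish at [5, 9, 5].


ES = max of all predecessor completion times
Predecessors: [5, 9, 5]
ES = max(5, 9, 5)
= 9


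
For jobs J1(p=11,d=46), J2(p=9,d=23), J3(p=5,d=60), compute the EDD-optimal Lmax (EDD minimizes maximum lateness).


EDD order: J2 → J1 → J3
Completion and lateness:
  J2: C=9, d=23, L=9-23=-14
  J1: C=20, d=46, L=20-46=-26
  J3: C=25, d=60, L=25-60=-35
Lmax = max(-14, -26, -35)
= -14


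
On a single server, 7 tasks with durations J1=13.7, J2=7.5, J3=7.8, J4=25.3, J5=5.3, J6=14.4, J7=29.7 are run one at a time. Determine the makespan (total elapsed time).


Sequential makespan: sum all processing times
= 13.7 + 7.5 + 7.8 + 25.3 + 5.3 + 14.4 + 29.7
= 103.7 time units


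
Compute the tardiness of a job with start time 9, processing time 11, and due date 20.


Completion = start + processing = 9 + 11 = 20
Tardiness = max(0, C - d) = max(0, 20 - 20)
= max(0, 0)
= 0


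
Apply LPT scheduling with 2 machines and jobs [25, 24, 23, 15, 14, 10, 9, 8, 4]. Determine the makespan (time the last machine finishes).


Jobs (LPT sorted): [25, 24, 23, 15, 14, 10, 9, 8, 4]
Machines: 2
  J=25 → Machine 1 (load: 0+25=25)
  J=24 → Machine 2 (load: 0+24=24)
  J=23 → Machine 2 (load: 24+23=47)
  J=15 → Machine 1 (load: 25+15=40)
  J=14 → Machine 1 (load: 40+14=54)
  J=10 → Machine 2 (load: 47+10=57)
  J=9 → Machine 1 (load: 54+9=63)
  J=8 → Machine 2 (load: 57+8=65)
  J=4 → Machine 1 (load: 63+4=67)
Machine loads: [67, 65]
Makespan = max = 67 time units


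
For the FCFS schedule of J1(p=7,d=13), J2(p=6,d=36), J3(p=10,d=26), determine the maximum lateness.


Lateness per job (L = C - d):
  J1: C=7, d=13, L=-6
  J2: C=13, d=36, L=-23
  J3: C=23, d=26, L=-3
Lmax = max(-6, -23, -3)
= -3


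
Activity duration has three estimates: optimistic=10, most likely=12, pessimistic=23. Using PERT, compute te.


te = (o + 4m + p) / 6
= (10 + 4×12 + 23) / 6
= (10 + 48 + 23) / 6
= 81 / 6
= 13.50


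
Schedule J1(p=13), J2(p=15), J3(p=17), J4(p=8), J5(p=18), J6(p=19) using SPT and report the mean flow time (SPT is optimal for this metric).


SPT order: J4 → J1 → J2 → J3 → J5 → J6
Completion times:
  J4: C=8
  J1: C=21
  J2: C=36
  J3: C=53
  J5: C=71
  J6: C=90
Sum = 279, n = 6
Mean flow = 279/6
= 46.50


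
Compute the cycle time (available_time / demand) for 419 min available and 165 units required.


Cycle time = available time / demand
= 419 / 165
= 2.54 min/unit


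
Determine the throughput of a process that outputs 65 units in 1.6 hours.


Throughput = units / time
= 65 / 1.6
= 40.6 units/hour


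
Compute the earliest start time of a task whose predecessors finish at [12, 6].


ES = max of all predecessor completion times
Predecessors: [12, 6]
ES = max(12, 6)
= 12


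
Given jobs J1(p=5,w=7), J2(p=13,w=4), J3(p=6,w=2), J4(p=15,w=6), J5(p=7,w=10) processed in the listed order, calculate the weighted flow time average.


Completion times:
  J1: C=5, w×C=7×5=35
  J2: C=18, w×C=4×18=72
  J3: C=24, w×C=2×24=48
  J4: C=39, w×C=6×39=234
  J5: C=46, w×C=10×46=460
Sum w×C = 849
Sum w = 29
Weighted avg = 849/29
= 29.28


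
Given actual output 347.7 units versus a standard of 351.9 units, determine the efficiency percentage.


Efficiency = (actual / standard) × 100
= (347.7 / 351.9) × 100
= 98.8%


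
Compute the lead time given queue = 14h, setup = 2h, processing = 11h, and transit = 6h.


Lead time = queue + setup + processing + transit
= 14 + 2 + 11 + 6
= 33 hours


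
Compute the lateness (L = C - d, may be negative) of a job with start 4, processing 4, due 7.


Completion = 4 + 4 = 8
Lateness = C - d = 8 - 7
= 1


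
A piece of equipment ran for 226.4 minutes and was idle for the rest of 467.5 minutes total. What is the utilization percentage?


Utilization = busy / total × 100
= 226.4 / 467.5 × 100
= 48.4%


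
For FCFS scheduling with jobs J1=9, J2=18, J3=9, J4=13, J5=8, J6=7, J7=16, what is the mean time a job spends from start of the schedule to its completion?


Completion times:
  J1: completes at 9
  J2: completes at 27
  J3: completes at 36
  J4: completes at 49
  J5: completes at 57
  J6: completes at 64
  J7: completes at 80
Sum = 322
Average = 322/7
= 46.00


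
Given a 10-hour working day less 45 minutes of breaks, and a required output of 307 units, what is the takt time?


Available = 10×60 - 45 = 555 min
Takt time = 555 / 307
= 1.81 min/unit


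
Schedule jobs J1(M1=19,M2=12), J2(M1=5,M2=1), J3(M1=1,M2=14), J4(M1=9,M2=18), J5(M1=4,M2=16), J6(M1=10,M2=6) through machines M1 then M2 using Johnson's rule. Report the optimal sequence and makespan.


Johnson's rule:
Group 1 (M1≤M2, sort by M1): ['J3', 'J5', 'J4']
Group 2 (M1>M2, sort desc M2): ['J1', 'J6', 'J2']
Sequence: J3 → J5 → J4 → J1 → J6 → J2
Makespan calculation:
  J3: M1 done=1, M2 done=15
  J5: M1 done=5, M2 done=31
  J4: M1 done=14, M2 done=49
  J1: M1 done=33, M2 done=61
  J6: M1 done=43, M2 done=67
  J2: M1 done=48, M2 done=68
= Sequence: J3 → J5 → J4 → J1 → J6 → J2, Makespan: 68


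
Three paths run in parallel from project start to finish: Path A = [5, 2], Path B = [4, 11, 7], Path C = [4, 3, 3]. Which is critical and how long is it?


Path A: 5 + 2 = 7
Path B: 4 + 11 + 7 = 22
Path C: 4 + 3 + 3 = 10
Critical path = longest = max(7, 22, 10)
= 22 (Path B)


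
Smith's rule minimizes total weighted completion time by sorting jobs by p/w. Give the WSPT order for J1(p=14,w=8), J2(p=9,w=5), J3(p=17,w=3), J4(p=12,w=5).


WSPT (Smith's rule): sort by p/w ascending
  J1: p/w = 14/8 = 1.750
  J2: p/w = 9/5 = 1.800
  J4: p/w = 12/5 = 2.400
  J3: p/w = 17/3 = 5.667
Order: J1 → J2 → J4 → J3


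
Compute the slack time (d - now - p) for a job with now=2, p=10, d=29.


Slack = due - current_time - processing
= 29 - 2 - 10
= 17


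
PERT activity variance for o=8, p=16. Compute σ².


σ² = ((p - o) / 6)² = (p - o)² / 36
= (16 - 8)² / 36
= 8² / 36
= 64 / 36
= 1.7778


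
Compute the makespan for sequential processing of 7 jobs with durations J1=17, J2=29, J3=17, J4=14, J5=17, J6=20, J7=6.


Sequential makespan: sum all processing times
= 17 + 29 + 17 + 14 + 17 + 20 + 6
= 120 time units


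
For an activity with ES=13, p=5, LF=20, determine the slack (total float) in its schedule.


EF = ES + duration = 13 + 5 = 18
LS = LF - duration = 20 - 5 = 15
Total Float = LF - EF = 20 - 18
(or LS - ES = 15 - 13)
= 2


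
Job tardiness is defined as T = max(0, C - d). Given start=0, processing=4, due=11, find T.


Completion = start + processing = 0 + 4 = 4
Tardiness = max(0, C - d) = max(0, 4 - 11)
= max(0, -7)
= 0


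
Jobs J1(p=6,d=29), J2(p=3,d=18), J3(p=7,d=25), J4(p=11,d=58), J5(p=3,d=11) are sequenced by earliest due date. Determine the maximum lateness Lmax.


EDD order: J5 → J2 → J3 → J1 → J4
Completion and lateness:
  J5: C=3, d=11, L=3-11=-8
  J2: C=6, d=18, L=6-18=-12
  J3: C=13, d=25, L=13-25=-12
  J1: C=19, d=29, L=19-29=-10
  J4: C=30, d=58, L=30-58=-28
Lmax = max(-8, -12, -12, -10, -28)
= -8


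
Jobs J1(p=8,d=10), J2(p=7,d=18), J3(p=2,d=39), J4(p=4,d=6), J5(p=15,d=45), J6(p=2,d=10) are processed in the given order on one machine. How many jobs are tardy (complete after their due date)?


Completion vs due date:
  J1: C=8, d=10 → on time
  J2: C=15, d=18 → on time
  J3: C=17, d=39 → on time
  J4: C=21, d=6 → TARDY
  J5: C=36, d=45 → on time
  J6: C=38, d=10 → TARDY
Tardy jobs: J4, J6
Count = 2


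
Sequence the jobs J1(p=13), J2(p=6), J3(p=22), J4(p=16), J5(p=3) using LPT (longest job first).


LPT: sort by longest processing time first
  J3: p=22
  J4: p=16
  J1: p=13
  J2: p=6
  J5: p=3
Order: J3 → J4 → J1 → J2 → J5


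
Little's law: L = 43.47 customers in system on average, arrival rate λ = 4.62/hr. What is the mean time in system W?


Little's law: L = λW → W = L / λ
= 43.47 / 4.62
= 9.41 hours


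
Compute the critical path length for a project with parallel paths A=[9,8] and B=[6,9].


Path A: 9 + 8 = 17
Path B: 6 + 9 = 15
Critical path = longest = max(17, 15)
= 17 (Path A)


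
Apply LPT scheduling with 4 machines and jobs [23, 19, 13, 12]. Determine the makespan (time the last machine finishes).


Jobs (LPT sorted): [23, 19, 13, 12]
Machines: 4
  J=23 → Machine 1 (load: 0+23=23)
  J=19 → Machine 2 (load: 0+19=19)
  J=13 → Machine 3 (load: 0+13=13)
  J=12 → Machine 4 (load: 0+12=12)
Machine loads: [23, 19, 13, 12]
Makespan = max = 23 time units


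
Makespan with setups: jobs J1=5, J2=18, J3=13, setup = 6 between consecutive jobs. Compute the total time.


Makespan = Σ processing + (n-1) × setup
= (5 + 18 + 13) + (3-1)×6
= 36 + 12
= 48 time units


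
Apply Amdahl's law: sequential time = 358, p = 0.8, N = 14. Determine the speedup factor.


Amdahl's law: T_p = T × ((1-p) + p/N)
= 358 × ((1-0.8) + 0.8/14)
= 358 × (0.20 + 0.0571)
= 358 × 0.2571
= 92.06
Speedup = 358/92.06
= 3.89×


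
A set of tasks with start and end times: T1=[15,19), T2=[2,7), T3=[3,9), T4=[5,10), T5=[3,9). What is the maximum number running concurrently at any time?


Check each time point for overlaps:
  t=5: 4 tasks active (T2, T3, T4, T5)
Max concurrent = 4


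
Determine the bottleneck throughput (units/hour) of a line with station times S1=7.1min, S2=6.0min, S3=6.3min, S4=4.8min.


Bottleneck = longest station time
Station times: [7.1, 6.0, 6.3, 4.8]
Max = 7.1 min
Rate = 60 / 7.1
= 8.45 units/hour (bottleneck: 7.1min)


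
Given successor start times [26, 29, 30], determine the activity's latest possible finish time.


LF = min of all successor start times
Successors start at: [26, 29, 30]
LF = min(26, 29, 30)
= 26


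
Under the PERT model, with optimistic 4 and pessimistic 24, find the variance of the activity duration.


σ² = ((p - o) / 6)² = (p - o)² / 36
= (24 - 4)² / 36
= 20² / 36
= 400 / 36
= 11.1111


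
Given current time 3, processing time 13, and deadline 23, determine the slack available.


Slack = due - current_time - processing
= 23 - 3 - 13
= 7


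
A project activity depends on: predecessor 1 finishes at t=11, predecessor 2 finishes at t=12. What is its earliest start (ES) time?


ES = max of all predecessor completion times
Predecessors: [11, 12]
ES = max(11, 12)
= 12


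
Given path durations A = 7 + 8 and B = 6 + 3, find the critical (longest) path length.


Path A: 7 + 8 = 15
Path B: 6 + 3 = 9
Critical path = longest = max(15, 9)
= 15 (Path A)


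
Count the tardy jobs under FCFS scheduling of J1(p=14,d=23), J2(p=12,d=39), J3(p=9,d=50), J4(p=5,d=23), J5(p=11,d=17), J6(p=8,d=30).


Completion vs due date:
  J1: C=14, d=23 → on time
  J2: C=26, d=39 → on time
  J3: C=35, d=50 → on time
  J4: C=40, d=23 → TARDY
  J5: C=51, d=17 → TARDY
  J6: C=59, d=30 → TARDY
Tardy jobs: J4, J5, J6
Count = 3


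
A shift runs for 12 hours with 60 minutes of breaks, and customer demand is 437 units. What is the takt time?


Available = 12×60 - 60 = 660 min
Takt time = 660 / 437
= 1.51 min/unit


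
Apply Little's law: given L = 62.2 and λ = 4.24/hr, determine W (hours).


Little's law: L = λW → W = L / λ
= 62.2 / 4.24
= 14.67 hours


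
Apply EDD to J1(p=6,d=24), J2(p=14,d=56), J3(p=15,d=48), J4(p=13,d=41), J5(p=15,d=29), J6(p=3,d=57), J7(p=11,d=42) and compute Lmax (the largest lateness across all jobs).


EDD order: J1 → J5 → J4 → J7 → J3 → J2 → J6
Completion and lateness:
  J1: C=6, d=24, L=6-24=-18
  J5: C=21, d=29, L=21-29=-8
  J4: C=34, d=41, L=34-41=-7
  J7: C=45, d=42, L=45-42=3
  J3: C=60, d=48, L=60-48=12
  J2: C=74, d=56, L=74-56=18
  J6: C=77, d=57, L=77-57=20
Lmax = max(-18, -8, -7, 3, 12, 18, 20)
= 20


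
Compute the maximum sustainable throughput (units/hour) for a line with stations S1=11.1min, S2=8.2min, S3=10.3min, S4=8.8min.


Bottleneck = longest station time
Station times: [11.1, 8.2, 10.3, 8.8]
Max = 11.1 min
Rate = 60 / 11.1
= 5.41 units/hour (bottleneck: 11.1min)


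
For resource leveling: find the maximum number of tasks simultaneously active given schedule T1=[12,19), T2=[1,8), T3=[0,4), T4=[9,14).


Check each time point for overlaps:
  t=1: 2 tasks active (T2, T3)
Max concurrent = 2


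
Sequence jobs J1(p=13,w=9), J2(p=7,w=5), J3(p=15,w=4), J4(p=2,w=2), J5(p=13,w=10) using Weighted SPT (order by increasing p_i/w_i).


WSPT (Smith's rule): sort by p/w ascending
  J4: p/w = 2/2 = 1.000
  J5: p/w = 13/10 = 1.300
  J2: p/w = 7/5 = 1.400
  J1: p/w = 13/9 = 1.444
  J3: p/w = 15/4 = 3.750
Order: J4 → J5 → J2 → J1 → J3


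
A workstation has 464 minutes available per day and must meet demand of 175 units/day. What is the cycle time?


Cycle time = available time / demand
= 464 / 175
= 2.65 min/unit


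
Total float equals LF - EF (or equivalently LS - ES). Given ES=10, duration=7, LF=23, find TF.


EF = ES + duration = 10 + 7 = 17
LS = LF - duration = 23 - 7 = 16
Total Float = LF - EF = 23 - 17
(or LS - ES = 16 - 10)
= 6


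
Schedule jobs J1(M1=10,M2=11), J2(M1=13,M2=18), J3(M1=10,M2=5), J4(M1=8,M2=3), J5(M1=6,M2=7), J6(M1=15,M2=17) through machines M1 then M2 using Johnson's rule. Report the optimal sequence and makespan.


Johnson's rule:
Group 1 (M1≤M2, sort by M1): ['J5', 'J1', 'J2', 'J6']
Group 2 (M1>M2, sort desc M2): ['J3', 'J4']
Sequence: J5 → J1 → J2 → J6 → J3 → J4
Makespan calculation:
  J5: M1 done=6, M2 done=13
  J1: M1 done=16, M2 done=27
  J2: M1 done=29, M2 done=47
  J6: M1 done=44, M2 done=64
  J3: M1 done=54, M2 done=69
  J4: M1 done=62, M2 done=72
= Sequence: J5 → J1 → J2 → J6 → J3 → J4, Makespan: 72
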